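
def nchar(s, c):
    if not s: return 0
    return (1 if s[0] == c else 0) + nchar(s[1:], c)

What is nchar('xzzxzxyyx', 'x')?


s[0]='x' == 'x' -> 1
s[0]='z' != 'x' -> 0
s[0]='z' != 'x' -> 0
s[0]='x' == 'x' -> 1
s[0]='z' != 'x' -> 0
s[0]='x' == 'x' -> 1
s[0]='y' != 'x' -> 0
s[0]='y' != 'x' -> 0
s[0]='x' == 'x' -> 1
Sum: 1 + 0 + 0 + 1 + 0 + 1 + 0 + 0 + 1 = 4

4


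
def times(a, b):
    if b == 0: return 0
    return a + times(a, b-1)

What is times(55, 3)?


times(55, 3) = 55 + times(55, 2)
times(55, 2) = 55 + times(55, 1)
times(55, 1) = 55 + times(55, 0)
times(55, 0) = 0  (base case)
Total: 55 + 55 + 55 + 0 = 165

165


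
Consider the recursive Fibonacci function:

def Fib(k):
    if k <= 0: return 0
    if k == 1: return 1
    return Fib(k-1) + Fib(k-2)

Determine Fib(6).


Computing Fib(6) bottom-up:
Fib(0) = 0
Fib(1) = 1
Fib(2) = Fib(1) + Fib(0) = 1 + 0 = 1
Fib(3) = Fib(2) + Fib(1) = 1 + 1 = 2
Fib(4) = Fib(3) + Fib(2) = 2 + 1 = 3
Fib(5) = Fib(4) + Fib(3) = 3 + 2 = 5
Fib(6) = Fib(5) + Fib(4) = 5 + 3 = 8

8


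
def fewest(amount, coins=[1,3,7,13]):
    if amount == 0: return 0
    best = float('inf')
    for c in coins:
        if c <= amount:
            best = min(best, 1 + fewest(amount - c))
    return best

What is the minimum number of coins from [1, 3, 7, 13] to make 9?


Building up with DP:
fewest(0) = 0
fewest(1) = min(1+fewest(0)=1+0=1) = 1
fewest(2) = min(1+fewest(1)=1+1=2) = 2
fewest(3) = min(1+fewest(2)=1+2=3, 1+fewest(0)=1+0=1) = 1
fewest(4) = min(1+fewest(3)=1+1=2, 1+fewest(1)=1+1=2) = 2
fewest(5) = min(1+fewest(4)=1+2=3, 1+fewest(2)=1+2=3) = 3
fewest(6) = min(1+fewest(5)=1+3=4, 1+fewest(3)=1+1=2) = 2
fewest(7) = min(1+fewest(6)=1+2=3, 1+fewest(4)=1+2=3, 1+fewest(0)=1+0=1) = 1
fewest(8) = min(1+fewest(7)=1+1=2, 1+fewest(5)=1+3=4, 1+fewest(1)=1+1=2) = 2
fewest(9) = min(1+fewest(8)=1+2=3, 1+fewest(6)=1+2=3, 1+fewest(2)=1+2=3) = 3

3


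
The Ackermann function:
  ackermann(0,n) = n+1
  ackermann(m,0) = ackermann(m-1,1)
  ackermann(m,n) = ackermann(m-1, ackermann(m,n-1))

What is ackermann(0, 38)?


ackermann(0, 38) = 39
Result: ackermann(0, 38) = 39

39


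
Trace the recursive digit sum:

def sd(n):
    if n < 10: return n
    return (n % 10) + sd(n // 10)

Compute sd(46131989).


sd(46131989) = 9 + sd(4613198)
sd(4613198) = 8 + sd(461319)
sd(461319) = 9 + sd(46131)
sd(46131) = 1 + sd(4613)
sd(4613) = 3 + sd(461)
sd(461) = 1 + sd(46)
sd(46) = 6 + sd(4)
sd(4) = 4  (base case)
Total: 9 + 8 + 9 + 1 + 3 + 1 + 6 + 4 = 41

41


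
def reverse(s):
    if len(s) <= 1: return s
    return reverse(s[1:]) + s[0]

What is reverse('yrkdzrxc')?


reverse('yrkdzrxc') = reverse('rkdzrxc') + 'y'
reverse('rkdzrxc') = reverse('kdzrxc') + 'r'
reverse('kdzrxc') = reverse('dzrxc') + 'k'
reverse('dzrxc') = reverse('zrxc') + 'd'
reverse('zrxc') = reverse('rxc') + 'z'
reverse('rxc') = reverse('xc') + 'r'
reverse('xc') = reverse('c') + 'x'
reverse('c') = 'c'  (base case)
Concatenating: 'c' + 'x' + 'r' + 'z' + 'd' + 'k' + 'r' + 'y' = 'cxrzdkry'

cxrzdkry


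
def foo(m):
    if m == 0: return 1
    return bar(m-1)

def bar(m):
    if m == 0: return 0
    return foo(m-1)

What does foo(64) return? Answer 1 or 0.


foo(64) = bar(63)
bar(63) = foo(62)
foo(62) = bar(61)
bar(61) = foo(60)
foo(60) = bar(59)
bar(59) = foo(58)
foo(58) = bar(57)
bar(57) = foo(56)
foo(56) = bar(55)
bar(55) = foo(54)
foo(54) = bar(53)
bar(53) = foo(52)
foo(52) = bar(51)
bar(51) = foo(50)
foo(50) = bar(49)
bar(49) = foo(48)
foo(48) = bar(47)
bar(47) = foo(46)
foo(46) = bar(45)
bar(45) = foo(44)
foo(44) = bar(43)
bar(43) = foo(42)
foo(42) = bar(41)
bar(41) = foo(40)
foo(40) = bar(39)
bar(39) = foo(38)
foo(38) = bar(37)
bar(37) = foo(36)
foo(36) = bar(35)
bar(35) = foo(34)
foo(34) = bar(33)
bar(33) = foo(32)
foo(32) = bar(31)
bar(31) = foo(30)
foo(30) = bar(29)
bar(29) = foo(28)
foo(28) = bar(27)
bar(27) = foo(26)
foo(26) = bar(25)
bar(25) = foo(24)
foo(24) = bar(23)
bar(23) = foo(22)
foo(22) = bar(21)
bar(21) = foo(20)
foo(20) = bar(19)
bar(19) = foo(18)
foo(18) = bar(17)
bar(17) = foo(16)
foo(16) = bar(15)
bar(15) = foo(14)
foo(14) = bar(13)
bar(13) = foo(12)
foo(12) = bar(11)
bar(11) = foo(10)
foo(10) = bar(9)
bar(9) = foo(8)
foo(8) = bar(7)
bar(7) = foo(6)
foo(6) = bar(5)
bar(5) = foo(4)
foo(4) = bar(3)
bar(3) = foo(2)
foo(2) = bar(1)
bar(1) = foo(0)
foo(0) = 1  (base case)
Result: 1

1


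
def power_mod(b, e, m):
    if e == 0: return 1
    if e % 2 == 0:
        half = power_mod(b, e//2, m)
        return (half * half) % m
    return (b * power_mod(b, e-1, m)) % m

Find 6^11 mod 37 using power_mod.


power_mod(6, 11, 37): e is odd, compute power_mod(6, 10, 37)
  power_mod(6, 10, 37): e is even, compute power_mod(6, 5, 37)
    power_mod(6, 5, 37): e is odd, compute power_mod(6, 4, 37)
      power_mod(6, 4, 37): e is even, compute power_mod(6, 2, 37)
        power_mod(6, 2, 37): e is even, compute power_mod(6, 1, 37)
          power_mod(6, 1, 37): e is odd, compute power_mod(6, 0, 37)
          power_mod(6, 0, 37) = 1
          (6 * 1) % 37 = 6
        half=6, (6*6) % 37 = 36
      half=36, (36*36) % 37 = 1
    (6 * 1) % 37 = 6
  half=6, (6*6) % 37 = 36
(6 * 36) % 37 = 31

31


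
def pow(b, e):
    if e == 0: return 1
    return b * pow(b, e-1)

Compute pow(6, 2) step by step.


pow(6, 2)
= 6 * pow(6, 1)
= 6 * 6 * pow(6, 0)
= 6 * 6 * 1
= 36

36


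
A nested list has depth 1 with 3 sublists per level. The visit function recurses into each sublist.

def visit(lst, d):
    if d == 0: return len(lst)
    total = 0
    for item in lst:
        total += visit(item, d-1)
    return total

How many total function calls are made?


At depth 0 (root): 1 call
At depth 1: each of 1 parents calls visit on 3 children = 3 calls
Total: 1 + 3 = 4

4


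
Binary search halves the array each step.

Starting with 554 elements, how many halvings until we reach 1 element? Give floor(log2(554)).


554 / 2 = 277
277 / 2 = 138
138 / 2 = 69
69 / 2 = 34
34 / 2 = 17
17 / 2 = 8
8 / 2 = 4
4 / 2 = 2
2 / 2 = 1
Reached 1 after 9 halvings

9


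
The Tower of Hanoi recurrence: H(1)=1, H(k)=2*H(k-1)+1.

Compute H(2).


H(2) = 2 * H(1) + 1
H(1) = 1  (base case)
H(2) = 2 * 1 + 1 = 3

3


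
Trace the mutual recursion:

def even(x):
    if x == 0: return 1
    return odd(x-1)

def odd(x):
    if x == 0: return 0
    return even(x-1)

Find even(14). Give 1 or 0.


even(14) = odd(13)
odd(13) = even(12)
even(12) = odd(11)
odd(11) = even(10)
even(10) = odd(9)
odd(9) = even(8)
even(8) = odd(7)
odd(7) = even(6)
even(6) = odd(5)
odd(5) = even(4)
even(4) = odd(3)
odd(3) = even(2)
even(2) = odd(1)
odd(1) = even(0)
even(0) = 1  (base case)
Result: 1

1


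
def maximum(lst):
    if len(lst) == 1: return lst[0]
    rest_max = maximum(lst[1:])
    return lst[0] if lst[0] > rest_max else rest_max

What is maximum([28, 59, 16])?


maximum([28, 59, 16]): compare 28 with maximum([59, 16])
maximum([59, 16]): compare 59 with maximum([16])
maximum([16]) = 16  (base case)
Compare 59 with 16 -> 59
Compare 28 with 59 -> 59

59


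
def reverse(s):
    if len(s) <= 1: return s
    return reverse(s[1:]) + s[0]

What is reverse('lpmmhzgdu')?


reverse('lpmmhzgdu') = reverse('pmmhzgdu') + 'l'
reverse('pmmhzgdu') = reverse('mmhzgdu') + 'p'
reverse('mmhzgdu') = reverse('mhzgdu') + 'm'
reverse('mhzgdu') = reverse('hzgdu') + 'm'
reverse('hzgdu') = reverse('zgdu') + 'h'
reverse('zgdu') = reverse('gdu') + 'z'
reverse('gdu') = reverse('du') + 'g'
reverse('du') = reverse('u') + 'd'
reverse('u') = 'u'  (base case)
Concatenating: 'u' + 'd' + 'g' + 'z' + 'h' + 'm' + 'm' + 'p' + 'l' = 'udgzhmmpl'

udgzhmmpl


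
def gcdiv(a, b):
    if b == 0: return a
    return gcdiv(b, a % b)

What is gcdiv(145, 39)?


gcdiv(145, 39) = gcdiv(39, 28)
gcdiv(39, 28) = gcdiv(28, 11)
gcdiv(28, 11) = gcdiv(11, 6)
gcdiv(11, 6) = gcdiv(6, 5)
gcdiv(6, 5) = gcdiv(5, 1)
gcdiv(5, 1) = gcdiv(1, 0)
gcdiv(1, 0) = 1  (base case)

1


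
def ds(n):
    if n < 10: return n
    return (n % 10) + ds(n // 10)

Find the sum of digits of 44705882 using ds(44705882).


ds(44705882) = 2 + ds(4470588)
ds(4470588) = 8 + ds(447058)
ds(447058) = 8 + ds(44705)
ds(44705) = 5 + ds(4470)
ds(4470) = 0 + ds(447)
ds(447) = 7 + ds(44)
ds(44) = 4 + ds(4)
ds(4) = 4  (base case)
Total: 2 + 8 + 8 + 5 + 0 + 7 + 4 + 4 = 38

38


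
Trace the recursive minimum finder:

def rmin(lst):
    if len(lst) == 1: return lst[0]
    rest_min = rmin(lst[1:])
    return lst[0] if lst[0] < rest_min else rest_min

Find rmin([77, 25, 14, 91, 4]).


rmin([77, 25, 14, 91, 4]): compare 77 with rmin([25, 14, 91, 4])
rmin([25, 14, 91, 4]): compare 25 with rmin([14, 91, 4])
rmin([14, 91, 4]): compare 14 with rmin([91, 4])
rmin([91, 4]): compare 91 with rmin([4])
rmin([4]) = 4  (base case)
Compare 91 with 4 -> 4
Compare 14 with 4 -> 4
Compare 25 with 4 -> 4
Compare 77 with 4 -> 4

4


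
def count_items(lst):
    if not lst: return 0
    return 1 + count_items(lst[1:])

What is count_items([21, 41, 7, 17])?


count_items([21, 41, 7, 17]) = 1 + count_items([41, 7, 17])
count_items([41, 7, 17]) = 1 + count_items([7, 17])
count_items([7, 17]) = 1 + count_items([17])
count_items([17]) = 1 + count_items([])
count_items([]) = 0  (base case)
Unwinding: 1 + 1 + 1 + 1 + 0 = 4

4


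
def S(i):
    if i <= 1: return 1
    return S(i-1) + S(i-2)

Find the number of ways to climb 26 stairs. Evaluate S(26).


Building up from base cases:
S(0) = 1
S(1) = 1
S(2) = S(1) + S(0) = 1 + 1 = 2
S(3) = S(2) + S(1) = 2 + 1 = 3
S(4) = S(3) + S(2) = 3 + 2 = 5
S(5) = S(4) + S(3) = 5 + 3 = 8
S(6) = S(5) + S(4) = 8 + 5 = 13
S(7) = S(6) + S(5) = 13 + 8 = 21
S(8) = S(7) + S(6) = 21 + 13 = 34
S(9) = S(8) + S(7) = 34 + 21 = 55
S(10) = S(9) + S(8) = 55 + 34 = 89
S(11) = S(10) + S(9) = 89 + 55 = 144
S(12) = S(11) + S(10) = 144 + 89 = 233
S(13) = S(12) + S(11) = 233 + 144 = 377
S(14) = S(13) + S(12) = 377 + 233 = 610
S(15) = S(14) + S(13) = 610 + 377 = 987
S(16) = S(15) + S(14) = 987 + 610 = 1597
S(17) = S(16) + S(15) = 1597 + 987 = 2584
S(18) = S(17) + S(16) = 2584 + 1597 = 4181
S(19) = S(18) + S(17) = 4181 + 2584 = 6765
S(20) = S(19) + S(18) = 6765 + 4181 = 10946
S(21) = S(20) + S(19) = 10946 + 6765 = 17711
S(22) = S(21) + S(20) = 17711 + 10946 = 28657
S(23) = S(22) + S(21) = 28657 + 17711 = 46368
S(24) = S(23) + S(22) = 46368 + 28657 = 75025
S(25) = S(24) + S(23) = 75025 + 46368 = 121393
S(26) = S(25) + S(24) = 121393 + 75025 = 196418

196418


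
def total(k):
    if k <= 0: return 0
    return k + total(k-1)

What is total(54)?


total(54)
= 54 + 53 + 52 + 51 + 50 + 49 + 48 + 47 + 46 + 45 + 44 + 43 + 42 + 41 + 40 + 39 + 38 + 37 + 36 + 35 + 34 + 33 + 32 + 31 + 30 + 29 + 28 + 27 + 26 + 25 + 24 + 23 + 22 + 21 + 20 + 19 + 18 + 17 + 16 + 15 + 14 + 13 + 12 + 11 + 10 + 9 + 8 + 7 + 6 + 5 + 4 + 3 + 2 + 1 + total(0)
= 54 + 53 + 52 + 51 + 50 + 49 + 48 + 47 + 46 + 45 + 44 + 43 + 42 + 41 + 40 + 39 + 38 + 37 + 36 + 35 + 34 + 33 + 32 + 31 + 30 + 29 + 28 + 27 + 26 + 25 + 24 + 23 + 22 + 21 + 20 + 19 + 18 + 17 + 16 + 15 + 14 + 13 + 12 + 11 + 10 + 9 + 8 + 7 + 6 + 5 + 4 + 3 + 2 + 1 + 0
= 1485

1485


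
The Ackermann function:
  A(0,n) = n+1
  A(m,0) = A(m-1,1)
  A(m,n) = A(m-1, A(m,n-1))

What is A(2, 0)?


A(2, 0) = A(1, 1)
  A(1, 1) = A(0, A(1, 0))
    A(1, 0) = A(0, 1)
      A(0, 1) = 2
    = A(0, 2)
    A(0, 2) = 3
Result: A(2, 0) = 3

3


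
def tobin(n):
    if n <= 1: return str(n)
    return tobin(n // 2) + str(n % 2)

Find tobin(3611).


tobin(3611) = tobin(1805) + '1'
tobin(1805) = tobin(902) + '1'
tobin(902) = tobin(451) + '0'
tobin(451) = tobin(225) + '1'
tobin(225) = tobin(112) + '1'
tobin(112) = tobin(56) + '0'
tobin(56) = tobin(28) + '0'
tobin(28) = tobin(14) + '0'
tobin(14) = tobin(7) + '0'
tobin(7) = tobin(3) + '1'
tobin(3) = tobin(1) + '1'
tobin(1) = '1'  (base case)
Concatenating: '1' + '1' + '1' + '0' + '0' + '0' + '0' + '1' + '1' + '0' + '1' + '1' = '111000011011'

111000011011


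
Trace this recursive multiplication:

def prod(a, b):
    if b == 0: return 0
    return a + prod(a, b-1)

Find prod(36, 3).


prod(36, 3) = 36 + prod(36, 2)
prod(36, 2) = 36 + prod(36, 1)
prod(36, 1) = 36 + prod(36, 0)
prod(36, 0) = 0  (base case)
Total: 36 + 36 + 36 + 0 = 108

108


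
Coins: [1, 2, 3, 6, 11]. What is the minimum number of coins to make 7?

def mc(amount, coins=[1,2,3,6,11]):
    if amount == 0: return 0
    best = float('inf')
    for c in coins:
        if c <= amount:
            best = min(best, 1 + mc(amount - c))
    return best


Building up with DP:
mc(0) = 0
mc(1) = min(1+mc(0)=1+0=1) = 1
mc(2) = min(1+mc(1)=1+1=2, 1+mc(0)=1+0=1) = 1
mc(3) = min(1+mc(2)=1+1=2, 1+mc(1)=1+1=2, 1+mc(0)=1+0=1) = 1
mc(4) = min(1+mc(3)=1+1=2, 1+mc(2)=1+1=2, 1+mc(1)=1+1=2) = 2
mc(5) = min(1+mc(4)=1+2=3, 1+mc(3)=1+1=2, 1+mc(2)=1+1=2) = 2
mc(6) = min(1+mc(5)=1+2=3, 1+mc(4)=1+2=3, 1+mc(3)=1+1=2, 1+mc(0)=1+0=1) = 1
mc(7) = min(1+mc(6)=1+1=2, 1+mc(5)=1+2=3, 1+mc(4)=1+2=3, 1+mc(1)=1+1=2) = 2

2


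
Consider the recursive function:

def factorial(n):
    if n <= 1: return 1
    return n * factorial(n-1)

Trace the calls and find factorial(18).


factorial(18)
= 18 * factorial(17)
= 18 * 17 * factorial(16)
= 18 * 17 * 16 * factorial(15)
= 18 * 17 * 16 * 15 * factorial(14)
= 18 * 17 * 16 * 15 * 14 * factorial(13)
= 18 * 17 * 16 * 15 * 14 * 13 * factorial(12)
= 18 * 17 * 16 * 15 * 14 * 13 * 12 * factorial(11)
= 18 * 17 * 16 * 15 * 14 * 13 * 12 * 11 * factorial(10)
= 18 * 17 * 16 * 15 * 14 * 13 * 12 * 11 * 10 * factorial(9)
= 18 * 17 * 16 * 15 * 14 * 13 * 12 * 11 * 10 * 9 * factorial(8)
= 18 * 17 * 16 * 15 * 14 * 13 * 12 * 11 * 10 * 9 * 8 * factorial(7)
= 18 * 17 * 16 * 15 * 14 * 13 * 12 * 11 * 10 * 9 * 8 * 7 * factorial(6)
= 18 * 17 * 16 * 15 * 14 * 13 * 12 * 11 * 10 * 9 * 8 * 7 * 6 * factorial(5)
= 18 * 17 * 16 * 15 * 14 * 13 * 12 * 11 * 10 * 9 * 8 * 7 * 6 * 5 * factorial(4)
= 18 * 17 * 16 * 15 * 14 * 13 * 12 * 11 * 10 * 9 * 8 * 7 * 6 * 5 * 4 * factorial(3)
= 18 * 17 * 16 * 15 * 14 * 13 * 12 * 11 * 10 * 9 * 8 * 7 * 6 * 5 * 4 * 3 * factorial(2)
= 18 * 17 * 16 * 15 * 14 * 13 * 12 * 11 * 10 * 9 * 8 * 7 * 6 * 5 * 4 * 3 * 2 * factorial(1)
= 18 * 17 * 16 * 15 * 14 * 13 * 12 * 11 * 10 * 9 * 8 * 7 * 6 * 5 * 4 * 3 * 2 * 1
= 6402373705728000

6402373705728000


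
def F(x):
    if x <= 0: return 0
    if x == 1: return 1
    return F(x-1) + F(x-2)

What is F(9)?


Computing F(9) bottom-up:
F(0) = 0
F(1) = 1
F(2) = F(1) + F(0) = 1 + 0 = 1
F(3) = F(2) + F(1) = 1 + 1 = 2
F(4) = F(3) + F(2) = 2 + 1 = 3
F(5) = F(4) + F(3) = 3 + 2 = 5
F(6) = F(5) + F(4) = 5 + 3 = 8
F(7) = F(6) + F(5) = 8 + 5 = 13
F(8) = F(7) + F(6) = 13 + 8 = 21
F(9) = F(8) + F(7) = 21 + 13 = 34

34


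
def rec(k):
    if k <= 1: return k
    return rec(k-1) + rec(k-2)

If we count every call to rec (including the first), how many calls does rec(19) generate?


Let C(n) = total calls for rec(n)
C(0) = 1, C(1) = 1
C(2) = 1 + C(1) + C(0) = 1 + 1 + 1 = 3
C(3) = 1 + C(2) + C(1) = 1 + 3 + 1 = 5
C(4) = 1 + C(3) + C(2) = 1 + 5 + 3 = 9
C(5) = 1 + C(4) + C(3) = 1 + 9 + 5 = 15
C(6) = 1 + C(5) + C(4) = 1 + 15 + 9 = 25
C(7) = 1 + C(6) + C(5) = 1 + 25 + 15 = 41
C(8) = 1 + C(7) + C(6) = 1 + 41 + 25 = 67
C(9) = 1 + C(8) + C(7) = 1 + 67 + 41 = 109
C(10) = 1 + C(9) + C(8) = 1 + 109 + 67 = 177
C(11) = 1 + C(10) + C(9) = 1 + 177 + 109 = 287
C(12) = 1 + C(11) + C(10) = 1 + 287 + 177 = 465
C(13) = 1 + C(12) + C(11) = 1 + 465 + 287 = 753
C(14) = 1 + C(13) + C(12) = 1 + 753 + 465 = 1219
C(15) = 1 + C(14) + C(13) = 1 + 1219 + 753 = 1973
C(16) = 1 + C(15) + C(14) = 1 + 1973 + 1219 = 3193
C(17) = 1 + C(16) + C(15) = 1 + 3193 + 1973 = 5167
C(18) = 1 + C(17) + C(16) = 1 + 5167 + 3193 = 8361
C(19) = 1 + C(18) + C(17) = 1 + 8361 + 5167 = 13529

13529


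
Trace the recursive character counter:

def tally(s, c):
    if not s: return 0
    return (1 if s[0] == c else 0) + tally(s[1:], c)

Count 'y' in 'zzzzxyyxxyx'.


s[0]='z' != 'y' -> 0
s[0]='z' != 'y' -> 0
s[0]='z' != 'y' -> 0
s[0]='z' != 'y' -> 0
s[0]='x' != 'y' -> 0
s[0]='y' == 'y' -> 1
s[0]='y' == 'y' -> 1
s[0]='x' != 'y' -> 0
s[0]='x' != 'y' -> 0
s[0]='y' == 'y' -> 1
s[0]='x' != 'y' -> 0
Sum: 0 + 0 + 0 + 0 + 0 + 1 + 1 + 0 + 0 + 1 + 0 = 3

3


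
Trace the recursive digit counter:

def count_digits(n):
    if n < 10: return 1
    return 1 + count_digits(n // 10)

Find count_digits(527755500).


count_digits(527755500) = 1 + count_digits(52775550)
count_digits(52775550) = 1 + count_digits(5277555)
count_digits(5277555) = 1 + count_digits(527755)
count_digits(527755) = 1 + count_digits(52775)
count_digits(52775) = 1 + count_digits(5277)
count_digits(5277) = 1 + count_digits(527)
count_digits(527) = 1 + count_digits(52)
count_digits(52) = 1 + count_digits(5)
count_digits(5) = 1  (base case: 5 < 10)
Unwinding: 1 + 1 + 1 + 1 + 1 + 1 + 1 + 1 + 1 = 9

9


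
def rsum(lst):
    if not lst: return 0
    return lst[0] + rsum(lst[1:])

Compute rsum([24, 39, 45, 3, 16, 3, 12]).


rsum([24, 39, 45, 3, 16, 3, 12]) = 24 + rsum([39, 45, 3, 16, 3, 12])
rsum([39, 45, 3, 16, 3, 12]) = 39 + rsum([45, 3, 16, 3, 12])
rsum([45, 3, 16, 3, 12]) = 45 + rsum([3, 16, 3, 12])
rsum([3, 16, 3, 12]) = 3 + rsum([16, 3, 12])
rsum([16, 3, 12]) = 16 + rsum([3, 12])
rsum([3, 12]) = 3 + rsum([12])
rsum([12]) = 12 + rsum([])
rsum([]) = 0  (base case)
Total: 24 + 39 + 45 + 3 + 16 + 3 + 12 + 0 = 142

142


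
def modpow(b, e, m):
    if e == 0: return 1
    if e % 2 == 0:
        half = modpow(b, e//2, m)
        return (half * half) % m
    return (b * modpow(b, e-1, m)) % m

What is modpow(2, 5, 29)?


modpow(2, 5, 29): e is odd, compute modpow(2, 4, 29)
  modpow(2, 4, 29): e is even, compute modpow(2, 2, 29)
    modpow(2, 2, 29): e is even, compute modpow(2, 1, 29)
      modpow(2, 1, 29): e is odd, compute modpow(2, 0, 29)
        modpow(2, 0, 29) = 1
      (2 * 1) % 29 = 2
    half=2, (2*2) % 29 = 4
  half=4, (4*4) % 29 = 16
(2 * 16) % 29 = 3

3


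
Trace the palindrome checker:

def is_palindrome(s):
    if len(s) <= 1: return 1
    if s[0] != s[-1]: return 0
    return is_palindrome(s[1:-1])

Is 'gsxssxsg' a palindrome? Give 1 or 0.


is_palindrome('gsxssxsg'): s[0]='g' == s[-1]='g' -> check is_palindrome('sxssxs')
is_palindrome('sxssxs'): s[0]='s' == s[-1]='s' -> check is_palindrome('xssx')
is_palindrome('xssx'): s[0]='x' == s[-1]='x' -> check is_palindrome('ss')
is_palindrome('ss'): s[0]='s' == s[-1]='s' -> check is_palindrome('')
is_palindrome(''): len <= 1 -> return 1  (base case)
Result: 1 (palindrome)

1


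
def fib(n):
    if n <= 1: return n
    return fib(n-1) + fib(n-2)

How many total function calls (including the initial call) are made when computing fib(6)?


Let C(n) = total calls for fib(n)
C(0) = 1, C(1) = 1
C(2) = 1 + C(1) + C(0) = 1 + 1 + 1 = 3
C(3) = 1 + C(2) + C(1) = 1 + 3 + 1 = 5
C(4) = 1 + C(3) + C(2) = 1 + 5 + 3 = 9
C(5) = 1 + C(4) + C(3) = 1 + 9 + 5 = 15
C(6) = 1 + C(5) + C(4) = 1 + 15 + 9 = 25

25


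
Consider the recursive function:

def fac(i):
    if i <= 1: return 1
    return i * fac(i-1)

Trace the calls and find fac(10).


fac(10)
= 10 * fac(9)
= 10 * 9 * fac(8)
= 10 * 9 * 8 * fac(7)
= 10 * 9 * 8 * 7 * fac(6)
= 10 * 9 * 8 * 7 * 6 * fac(5)
= 10 * 9 * 8 * 7 * 6 * 5 * fac(4)
= 10 * 9 * 8 * 7 * 6 * 5 * 4 * fac(3)
= 10 * 9 * 8 * 7 * 6 * 5 * 4 * 3 * fac(2)
= 10 * 9 * 8 * 7 * 6 * 5 * 4 * 3 * 2 * fac(1)
= 10 * 9 * 8 * 7 * 6 * 5 * 4 * 3 * 2 * 1
= 3628800

3628800


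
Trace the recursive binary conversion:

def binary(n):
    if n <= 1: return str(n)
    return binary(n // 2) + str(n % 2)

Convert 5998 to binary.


binary(5998) = binary(2999) + '0'
binary(2999) = binary(1499) + '1'
binary(1499) = binary(749) + '1'
binary(749) = binary(374) + '1'
binary(374) = binary(187) + '0'
binary(187) = binary(93) + '1'
binary(93) = binary(46) + '1'
binary(46) = binary(23) + '0'
binary(23) = binary(11) + '1'
binary(11) = binary(5) + '1'
binary(5) = binary(2) + '1'
binary(2) = binary(1) + '0'
binary(1) = '1'  (base case)
Concatenating: '1' + '0' + '1' + '1' + '1' + '0' + '1' + '1' + '0' + '1' + '1' + '1' + '0' = '1011101101110'

1011101101110


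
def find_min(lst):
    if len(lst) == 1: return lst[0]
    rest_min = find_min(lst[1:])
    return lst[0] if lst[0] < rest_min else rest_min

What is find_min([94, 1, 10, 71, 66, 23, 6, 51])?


find_min([94, 1, 10, 71, 66, 23, 6, 51]): compare 94 with find_min([1, 10, 71, 66, 23, 6, 51])
find_min([1, 10, 71, 66, 23, 6, 51]): compare 1 with find_min([10, 71, 66, 23, 6, 51])
find_min([10, 71, 66, 23, 6, 51]): compare 10 with find_min([71, 66, 23, 6, 51])
find_min([71, 66, 23, 6, 51]): compare 71 with find_min([66, 23, 6, 51])
find_min([66, 23, 6, 51]): compare 66 with find_min([23, 6, 51])
find_min([23, 6, 51]): compare 23 with find_min([6, 51])
find_min([6, 51]): compare 6 with find_min([51])
find_min([51]) = 51  (base case)
Compare 6 with 51 -> 6
Compare 23 with 6 -> 6
Compare 66 with 6 -> 6
Compare 71 with 6 -> 6
Compare 10 with 6 -> 6
Compare 1 with 6 -> 1
Compare 94 with 1 -> 1

1


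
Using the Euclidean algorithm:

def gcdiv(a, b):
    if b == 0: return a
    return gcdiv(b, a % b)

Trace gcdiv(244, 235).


gcdiv(244, 235) = gcdiv(235, 9)
gcdiv(235, 9) = gcdiv(9, 1)
gcdiv(9, 1) = gcdiv(1, 0)
gcdiv(1, 0) = 1  (base case)

1


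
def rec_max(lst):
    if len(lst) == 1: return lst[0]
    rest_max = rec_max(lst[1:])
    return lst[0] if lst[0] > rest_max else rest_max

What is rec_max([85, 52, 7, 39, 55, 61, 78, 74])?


rec_max([85, 52, 7, 39, 55, 61, 78, 74]): compare 85 with rec_max([52, 7, 39, 55, 61, 78, 74])
rec_max([52, 7, 39, 55, 61, 78, 74]): compare 52 with rec_max([7, 39, 55, 61, 78, 74])
rec_max([7, 39, 55, 61, 78, 74]): compare 7 with rec_max([39, 55, 61, 78, 74])
rec_max([39, 55, 61, 78, 74]): compare 39 with rec_max([55, 61, 78, 74])
rec_max([55, 61, 78, 74]): compare 55 with rec_max([61, 78, 74])
rec_max([61, 78, 74]): compare 61 with rec_max([78, 74])
rec_max([78, 74]): compare 78 with rec_max([74])
rec_max([74]) = 74  (base case)
Compare 78 with 74 -> 78
Compare 61 with 78 -> 78
Compare 55 with 78 -> 78
Compare 39 with 78 -> 78
Compare 7 with 78 -> 78
Compare 52 with 78 -> 78
Compare 85 with 78 -> 85

85


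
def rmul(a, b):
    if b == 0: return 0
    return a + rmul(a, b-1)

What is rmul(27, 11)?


rmul(27, 11) = 27 + rmul(27, 10)
rmul(27, 10) = 27 + rmul(27, 9)
rmul(27, 9) = 27 + rmul(27, 8)
rmul(27, 8) = 27 + rmul(27, 7)
rmul(27, 7) = 27 + rmul(27, 6)
rmul(27, 6) = 27 + rmul(27, 5)
rmul(27, 5) = 27 + rmul(27, 4)
rmul(27, 4) = 27 + rmul(27, 3)
rmul(27, 3) = 27 + rmul(27, 2)
rmul(27, 2) = 27 + rmul(27, 1)
rmul(27, 1) = 27 + rmul(27, 0)
rmul(27, 0) = 0  (base case)
Total: 27 + 27 + 27 + 27 + 27 + 27 + 27 + 27 + 27 + 27 + 27 + 0 = 297

297


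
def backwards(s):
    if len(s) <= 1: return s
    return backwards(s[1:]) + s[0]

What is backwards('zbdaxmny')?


backwards('zbdaxmny') = backwards('bdaxmny') + 'z'
backwards('bdaxmny') = backwards('daxmny') + 'b'
backwards('daxmny') = backwards('axmny') + 'd'
backwards('axmny') = backwards('xmny') + 'a'
backwards('xmny') = backwards('mny') + 'x'
backwards('mny') = backwards('ny') + 'm'
backwards('ny') = backwards('y') + 'n'
backwards('y') = 'y'  (base case)
Concatenating: 'y' + 'n' + 'm' + 'x' + 'a' + 'd' + 'b' + 'z' = 'ynmxadbz'

ynmxadbz


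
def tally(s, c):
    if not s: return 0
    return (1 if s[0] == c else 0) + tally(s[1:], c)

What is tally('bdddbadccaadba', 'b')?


s[0]='b' == 'b' -> 1
s[0]='d' != 'b' -> 0
s[0]='d' != 'b' -> 0
s[0]='d' != 'b' -> 0
s[0]='b' == 'b' -> 1
s[0]='a' != 'b' -> 0
s[0]='d' != 'b' -> 0
s[0]='c' != 'b' -> 0
s[0]='c' != 'b' -> 0
s[0]='a' != 'b' -> 0
s[0]='a' != 'b' -> 0
s[0]='d' != 'b' -> 0
s[0]='b' == 'b' -> 1
s[0]='a' != 'b' -> 0
Sum: 1 + 0 + 0 + 0 + 1 + 0 + 0 + 0 + 0 + 0 + 0 + 0 + 1 + 0 = 3

3


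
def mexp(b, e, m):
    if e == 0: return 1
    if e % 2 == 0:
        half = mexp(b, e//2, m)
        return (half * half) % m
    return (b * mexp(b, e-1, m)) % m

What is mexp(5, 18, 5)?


mexp(5, 18, 5): e is even, compute mexp(5, 9, 5)
  mexp(5, 9, 5): e is odd, compute mexp(5, 8, 5)
    mexp(5, 8, 5): e is even, compute mexp(5, 4, 5)
      mexp(5, 4, 5): e is even, compute mexp(5, 2, 5)
        mexp(5, 2, 5): e is even, compute mexp(5, 1, 5)
          mexp(5, 1, 5): e is odd, compute mexp(5, 0, 5)
          mexp(5, 0, 5) = 1
          (5 * 1) % 5 = 0
        half=0, (0*0) % 5 = 0
      half=0, (0*0) % 5 = 0
    half=0, (0*0) % 5 = 0
  (5 * 0) % 5 = 0
half=0, (0*0) % 5 = 0

0


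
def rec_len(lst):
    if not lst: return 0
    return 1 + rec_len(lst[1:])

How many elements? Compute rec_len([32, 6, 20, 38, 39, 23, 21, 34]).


rec_len([32, 6, 20, 38, 39, 23, 21, 34]) = 1 + rec_len([6, 20, 38, 39, 23, 21, 34])
rec_len([6, 20, 38, 39, 23, 21, 34]) = 1 + rec_len([20, 38, 39, 23, 21, 34])
rec_len([20, 38, 39, 23, 21, 34]) = 1 + rec_len([38, 39, 23, 21, 34])
rec_len([38, 39, 23, 21, 34]) = 1 + rec_len([39, 23, 21, 34])
rec_len([39, 23, 21, 34]) = 1 + rec_len([23, 21, 34])
rec_len([23, 21, 34]) = 1 + rec_len([21, 34])
rec_len([21, 34]) = 1 + rec_len([34])
rec_len([34]) = 1 + rec_len([])
rec_len([]) = 0  (base case)
Unwinding: 1 + 1 + 1 + 1 + 1 + 1 + 1 + 1 + 0 = 8

8


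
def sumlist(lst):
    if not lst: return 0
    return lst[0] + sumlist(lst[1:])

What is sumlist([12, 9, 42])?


sumlist([12, 9, 42]) = 12 + sumlist([9, 42])
sumlist([9, 42]) = 9 + sumlist([42])
sumlist([42]) = 42 + sumlist([])
sumlist([]) = 0  (base case)
Total: 12 + 9 + 42 + 0 = 63

63


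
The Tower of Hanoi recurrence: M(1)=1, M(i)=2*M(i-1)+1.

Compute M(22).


M(22) = 2 * M(21) + 1
M(21) = 2 * M(20) + 1
M(20) = 2 * M(19) + 1
M(19) = 2 * M(18) + 1
M(18) = 2 * M(17) + 1
M(17) = 2 * M(16) + 1
M(16) = 2 * M(15) + 1
M(15) = 2 * M(14) + 1
M(14) = 2 * M(13) + 1
M(13) = 2 * M(12) + 1
M(12) = 2 * M(11) + 1
M(11) = 2 * M(10) + 1
M(10) = 2 * M(9) + 1
M(9) = 2 * M(8) + 1
M(8) = 2 * M(7) + 1
M(7) = 2 * M(6) + 1
M(6) = 2 * M(5) + 1
M(5) = 2 * M(4) + 1
M(4) = 2 * M(3) + 1
M(3) = 2 * M(2) + 1
M(2) = 2 * M(1) + 1
M(1) = 1  (base case)
M(2) = 2 * 1 + 1 = 3
M(3) = 2 * 3 + 1 = 7
M(4) = 2 * 7 + 1 = 15
M(5) = 2 * 15 + 1 = 31
M(6) = 2 * 31 + 1 = 63
M(7) = 2 * 63 + 1 = 127
M(8) = 2 * 127 + 1 = 255
M(9) = 2 * 255 + 1 = 511
M(10) = 2 * 511 + 1 = 1023
M(11) = 2 * 1023 + 1 = 2047
M(12) = 2 * 2047 + 1 = 4095
M(13) = 2 * 4095 + 1 = 8191
M(14) = 2 * 8191 + 1 = 16383
M(15) = 2 * 16383 + 1 = 32767
M(16) = 2 * 32767 + 1 = 65535
M(17) = 2 * 65535 + 1 = 131071
M(18) = 2 * 131071 + 1 = 262143
M(19) = 2 * 262143 + 1 = 524287
M(20) = 2 * 524287 + 1 = 1048575
M(21) = 2 * 1048575 + 1 = 2097151
M(22) = 2 * 2097151 + 1 = 4194303

4194303


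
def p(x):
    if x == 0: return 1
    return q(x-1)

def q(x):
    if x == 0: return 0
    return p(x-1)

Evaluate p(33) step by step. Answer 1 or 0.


p(33) = q(32)
q(32) = p(31)
p(31) = q(30)
q(30) = p(29)
p(29) = q(28)
q(28) = p(27)
p(27) = q(26)
q(26) = p(25)
p(25) = q(24)
q(24) = p(23)
p(23) = q(22)
q(22) = p(21)
p(21) = q(20)
q(20) = p(19)
p(19) = q(18)
q(18) = p(17)
p(17) = q(16)
q(16) = p(15)
p(15) = q(14)
q(14) = p(13)
p(13) = q(12)
q(12) = p(11)
p(11) = q(10)
q(10) = p(9)
p(9) = q(8)
q(8) = p(7)
p(7) = q(6)
q(6) = p(5)
p(5) = q(4)
q(4) = p(3)
p(3) = q(2)
q(2) = p(1)
p(1) = q(0)
q(0) = 0  (base case)
Result: 0

0


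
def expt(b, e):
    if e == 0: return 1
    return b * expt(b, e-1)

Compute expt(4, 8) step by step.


expt(4, 8)
= 4 * expt(4, 7)
= 4 * 4 * expt(4, 6)
= 4 * 4 * 4 * expt(4, 5)
= 4 * 4 * 4 * 4 * expt(4, 4)
= 4 * 4 * 4 * 4 * 4 * expt(4, 3)
= 4 * 4 * 4 * 4 * 4 * 4 * expt(4, 2)
= 4 * 4 * 4 * 4 * 4 * 4 * 4 * expt(4, 1)
= 4 * 4 * 4 * 4 * 4 * 4 * 4 * 4 * expt(4, 0)
= 4 * 4 * 4 * 4 * 4 * 4 * 4 * 4 * 1
= 65536

65536


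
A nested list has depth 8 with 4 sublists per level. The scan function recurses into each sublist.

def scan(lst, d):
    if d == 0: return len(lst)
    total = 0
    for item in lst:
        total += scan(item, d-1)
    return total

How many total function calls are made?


At depth 0 (root): 1 call
At depth 1: each of 1 parents calls scan on 4 children = 4 calls
At depth 2: each of 4 parents calls scan on 4 children = 16 calls
At depth 3: each of 16 parents calls scan on 4 children = 64 calls
At depth 4: each of 64 parents calls scan on 4 children = 256 calls
At depth 5: each of 256 parents calls scan on 4 children = 1024 calls
At depth 6: each of 1024 parents calls scan on 4 children = 4096 calls
At depth 7: each of 4096 parents calls scan on 4 children = 16384 calls
At depth 8: each of 16384 parents calls scan on 4 children = 65536 calls
Total: 1 + 4 + 16 + 64 + 256 + 1024 + 4096 + 16384 + 65536 = 87381

87381


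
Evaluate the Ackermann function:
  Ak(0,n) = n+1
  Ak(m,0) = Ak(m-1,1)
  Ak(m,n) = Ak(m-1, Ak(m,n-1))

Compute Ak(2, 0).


Ak(2, 0) = Ak(1, 1)
  Ak(1, 1) = Ak(0, Ak(1, 0))
    Ak(1, 0) = Ak(0, 1)
      Ak(0, 1) = 2
    = Ak(0, 2)
    Ak(0, 2) = 3
Result: Ak(2, 0) = 3

3


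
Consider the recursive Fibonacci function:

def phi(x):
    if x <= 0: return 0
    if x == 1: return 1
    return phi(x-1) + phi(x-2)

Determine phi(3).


Computing phi(3) bottom-up:
phi(0) = 0
phi(1) = 1
phi(2) = phi(1) + phi(0) = 1 + 0 = 1
phi(3) = phi(2) + phi(1) = 1 + 1 = 2

2


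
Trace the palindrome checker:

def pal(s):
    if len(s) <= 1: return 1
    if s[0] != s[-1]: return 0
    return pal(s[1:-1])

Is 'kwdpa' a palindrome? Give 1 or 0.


pal('kwdpa'): s[0]='k' != s[-1]='a' -> return 0
Result: 0 (not a palindrome)

0


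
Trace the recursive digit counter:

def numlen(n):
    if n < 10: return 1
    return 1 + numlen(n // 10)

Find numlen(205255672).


numlen(205255672) = 1 + numlen(20525567)
numlen(20525567) = 1 + numlen(2052556)
numlen(2052556) = 1 + numlen(205255)
numlen(205255) = 1 + numlen(20525)
numlen(20525) = 1 + numlen(2052)
numlen(2052) = 1 + numlen(205)
numlen(205) = 1 + numlen(20)
numlen(20) = 1 + numlen(2)
numlen(2) = 1  (base case: 2 < 10)
Unwinding: 1 + 1 + 1 + 1 + 1 + 1 + 1 + 1 + 1 = 9

9


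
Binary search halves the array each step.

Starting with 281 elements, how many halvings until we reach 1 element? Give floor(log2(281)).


281 / 2 = 140
140 / 2 = 70
70 / 2 = 35
35 / 2 = 17
17 / 2 = 8
8 / 2 = 4
4 / 2 = 2
2 / 2 = 1
Reached 1 after 8 halvings

8


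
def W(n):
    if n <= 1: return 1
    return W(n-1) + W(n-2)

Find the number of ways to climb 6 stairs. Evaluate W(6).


Building up from base cases:
W(0) = 1
W(1) = 1
W(2) = W(1) + W(0) = 1 + 1 = 2
W(3) = W(2) + W(1) = 2 + 1 = 3
W(4) = W(3) + W(2) = 3 + 2 = 5
W(5) = W(4) + W(3) = 5 + 3 = 8
W(6) = W(5) + W(4) = 8 + 5 = 13

13


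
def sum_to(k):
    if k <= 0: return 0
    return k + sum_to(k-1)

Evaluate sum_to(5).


sum_to(5)
= 5 + 4 + 3 + 2 + 1 + sum_to(0)
= 5 + 4 + 3 + 2 + 1 + 0
= 15

15


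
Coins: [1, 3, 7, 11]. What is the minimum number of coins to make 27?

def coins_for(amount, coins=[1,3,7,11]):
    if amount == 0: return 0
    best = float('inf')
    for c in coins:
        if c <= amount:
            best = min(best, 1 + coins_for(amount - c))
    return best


Building up with DP:
coins_for(0) = 0
coins_for(1) = min(1+coins_for(0)=1+0=1) = 1
coins_for(2) = min(1+coins_for(1)=1+1=2) = 2
coins_for(3) = min(1+coins_for(2)=1+2=3, 1+coins_for(0)=1+0=1) = 1
coins_for(4) = min(1+coins_for(3)=1+1=2, 1+coins_for(1)=1+1=2) = 2
coins_for(5) = min(1+coins_for(4)=1+2=3, 1+coins_for(2)=1+2=3) = 3
coins_for(6) = min(1+coins_for(5)=1+3=4, 1+coins_for(3)=1+1=2) = 2
coins_for(7) = min(1+coins_for(6)=1+2=3, 1+coins_for(4)=1+2=3, 1+coins_for(0)=1+0=1) = 1
coins_for(8) = min(1+coins_for(7)=1+1=2, 1+coins_for(5)=1+3=4, 1+coins_for(1)=1+1=2) = 2
coins_for(9) = min(1+coins_for(8)=1+2=3, 1+coins_for(6)=1+2=3, 1+coins_for(2)=1+2=3) = 3
coins_for(10) = min(1+coins_for(9)=1+3=4, 1+coins_for(7)=1+1=2, 1+coins_for(3)=1+1=2) = 2
coins_for(11) = min(1+coins_for(10)=1+2=3, 1+coins_for(8)=1+2=3, 1+coins_for(4)=1+2=3, 1+coins_for(0)=1+0=1) = 1
coins_for(12) = min(1+coins_for(11)=1+1=2, 1+coins_for(9)=1+3=4, 1+coins_for(5)=1+3=4, 1+coins_for(1)=1+1=2) = 2
coins_for(13) = min(1+coins_for(12)=1+2=3, 1+coins_for(10)=1+2=3, 1+coins_for(6)=1+2=3, 1+coins_for(2)=1+2=3) = 3
coins_for(14) = min(1+coins_for(13)=1+3=4, 1+coins_for(11)=1+1=2, 1+coins_for(7)=1+1=2, 1+coins_for(3)=1+1=2) = 2
coins_for(15) = min(1+coins_for(14)=1+2=3, 1+coins_for(12)=1+2=3, 1+coins_for(8)=1+2=3, 1+coins_for(4)=1+2=3) = 3
coins_for(16) = min(1+coins_for(15)=1+3=4, 1+coins_for(13)=1+3=4, 1+coins_for(9)=1+3=4, 1+coins_for(5)=1+3=4) = 4
coins_for(17) = min(1+coins_for(16)=1+4=5, 1+coins_for(14)=1+2=3, 1+coins_for(10)=1+2=3, 1+coins_for(6)=1+2=3) = 3
coins_for(18) = min(1+coins_for(17)=1+3=4, 1+coins_for(15)=1+3=4, 1+coins_for(11)=1+1=2, 1+coins_for(7)=1+1=2) = 2
coins_for(19) = min(1+coins_for(18)=1+2=3, 1+coins_for(16)=1+4=5, 1+coins_for(12)=1+2=3, 1+coins_for(8)=1+2=3) = 3
coins_for(20) = min(1+coins_for(19)=1+3=4, 1+coins_for(17)=1+3=4, 1+coins_for(13)=1+3=4, 1+coins_for(9)=1+3=4) = 4
coins_for(21) = min(1+coins_for(20)=1+4=5, 1+coins_for(18)=1+2=3, 1+coins_for(14)=1+2=3, 1+coins_for(10)=1+2=3) = 3
coins_for(22) = min(1+coins_for(21)=1+3=4, 1+coins_for(19)=1+3=4, 1+coins_for(15)=1+3=4, 1+coins_for(11)=1+1=2) = 2
coins_for(23) = min(1+coins_for(22)=1+2=3, 1+coins_for(20)=1+4=5, 1+coins_for(16)=1+4=5, 1+coins_for(12)=1+2=3) = 3
coins_for(24) = min(1+coins_for(23)=1+3=4, 1+coins_for(21)=1+3=4, 1+coins_for(17)=1+3=4, 1+coins_for(13)=1+3=4) = 4
coins_for(25) = min(1+coins_for(24)=1+4=5, 1+coins_for(22)=1+2=3, 1+coins_for(18)=1+2=3, 1+coins_for(14)=1+2=3) = 3
coins_for(26) = min(1+coins_for(25)=1+3=4, 1+coins_for(23)=1+3=4, 1+coins_for(19)=1+3=4, 1+coins_for(15)=1+3=4) = 4
coins_for(27) = min(1+coins_for(26)=1+4=5, 1+coins_for(24)=1+4=5, 1+coins_for(20)=1+4=5, 1+coins_for(16)=1+4=5) = 5

5


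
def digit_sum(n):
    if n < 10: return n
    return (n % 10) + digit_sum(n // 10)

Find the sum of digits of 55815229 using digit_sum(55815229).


digit_sum(55815229) = 9 + digit_sum(5581522)
digit_sum(5581522) = 2 + digit_sum(558152)
digit_sum(558152) = 2 + digit_sum(55815)
digit_sum(55815) = 5 + digit_sum(5581)
digit_sum(5581) = 1 + digit_sum(558)
digit_sum(558) = 8 + digit_sum(55)
digit_sum(55) = 5 + digit_sum(5)
digit_sum(5) = 5  (base case)
Total: 9 + 2 + 2 + 5 + 1 + 8 + 5 + 5 = 37

37


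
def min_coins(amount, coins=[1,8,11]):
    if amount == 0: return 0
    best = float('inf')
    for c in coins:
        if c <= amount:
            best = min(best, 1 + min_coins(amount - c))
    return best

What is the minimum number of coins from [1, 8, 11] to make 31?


Building up with DP:
min_coins(0) = 0
min_coins(1) = min(1+min_coins(0)=1+0=1) = 1
min_coins(2) = min(1+min_coins(1)=1+1=2) = 2
min_coins(3) = min(1+min_coins(2)=1+2=3) = 3
min_coins(4) = min(1+min_coins(3)=1+3=4) = 4
min_coins(5) = min(1+min_coins(4)=1+4=5) = 5
min_coins(6) = min(1+min_coins(5)=1+5=6) = 6
min_coins(7) = min(1+min_coins(6)=1+6=7) = 7
min_coins(8) = min(1+min_coins(7)=1+7=8, 1+min_coins(0)=1+0=1) = 1
min_coins(9) = min(1+min_coins(8)=1+1=2, 1+min_coins(1)=1+1=2) = 2
min_coins(10) = min(1+min_coins(9)=1+2=3, 1+min_coins(2)=1+2=3) = 3
min_coins(11) = min(1+min_coins(10)=1+3=4, 1+min_coins(3)=1+3=4, 1+min_coins(0)=1+0=1) = 1
min_coins(12) = min(1+min_coins(11)=1+1=2, 1+min_coins(4)=1+4=5, 1+min_coins(1)=1+1=2) = 2
min_coins(13) = min(1+min_coins(12)=1+2=3, 1+min_coins(5)=1+5=6, 1+min_coins(2)=1+2=3) = 3
min_coins(14) = min(1+min_coins(13)=1+3=4, 1+min_coins(6)=1+6=7, 1+min_coins(3)=1+3=4) = 4
min_coins(15) = min(1+min_coins(14)=1+4=5, 1+min_coins(7)=1+7=8, 1+min_coins(4)=1+4=5) = 5
min_coins(16) = min(1+min_coins(15)=1+5=6, 1+min_coins(8)=1+1=2, 1+min_coins(5)=1+5=6) = 2
min_coins(17) = min(1+min_coins(16)=1+2=3, 1+min_coins(9)=1+2=3, 1+min_coins(6)=1+6=7) = 3
min_coins(18) = min(1+min_coins(17)=1+3=4, 1+min_coins(10)=1+3=4, 1+min_coins(7)=1+7=8) = 4
min_coins(19) = min(1+min_coins(18)=1+4=5, 1+min_coins(11)=1+1=2, 1+min_coins(8)=1+1=2) = 2
min_coins(20) = min(1+min_coins(19)=1+2=3, 1+min_coins(12)=1+2=3, 1+min_coins(9)=1+2=3) = 3
min_coins(21) = min(1+min_coins(20)=1+3=4, 1+min_coins(13)=1+3=4, 1+min_coins(10)=1+3=4) = 4
min_coins(22) = min(1+min_coins(21)=1+4=5, 1+min_coins(14)=1+4=5, 1+min_coins(11)=1+1=2) = 2
min_coins(23) = min(1+min_coins(22)=1+2=3, 1+min_coins(15)=1+5=6, 1+min_coins(12)=1+2=3) = 3
min_coins(24) = min(1+min_coins(23)=1+3=4, 1+min_coins(16)=1+2=3, 1+min_coins(13)=1+3=4) = 3
min_coins(25) = min(1+min_coins(24)=1+3=4, 1+min_coins(17)=1+3=4, 1+min_coins(14)=1+4=5) = 4
min_coins(26) = min(1+min_coins(25)=1+4=5, 1+min_coins(18)=1+4=5, 1+min_coins(15)=1+5=6) = 5
min_coins(27) = min(1+min_coins(26)=1+5=6, 1+min_coins(19)=1+2=3, 1+min_coins(16)=1+2=3) = 3
min_coins(28) = min(1+min_coins(27)=1+3=4, 1+min_coins(20)=1+3=4, 1+min_coins(17)=1+3=4) = 4
min_coins(29) = min(1+min_coins(28)=1+4=5, 1+min_coins(21)=1+4=5, 1+min_coins(18)=1+4=5) = 5
min_coins(30) = min(1+min_coins(29)=1+5=6, 1+min_coins(22)=1+2=3, 1+min_coins(19)=1+2=3) = 3
min_coins(31) = min(1+min_coins(30)=1+3=4, 1+min_coins(23)=1+3=4, 1+min_coins(20)=1+3=4) = 4

4


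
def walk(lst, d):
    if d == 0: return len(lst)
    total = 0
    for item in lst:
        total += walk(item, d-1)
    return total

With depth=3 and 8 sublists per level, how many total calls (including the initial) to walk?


At depth 0 (root): 1 call
At depth 1: each of 1 parents calls walk on 8 children = 8 calls
At depth 2: each of 8 parents calls walk on 8 children = 64 calls
At depth 3: each of 64 parents calls walk on 8 children = 512 calls
Total: 1 + 8 + 64 + 512 = 585

585


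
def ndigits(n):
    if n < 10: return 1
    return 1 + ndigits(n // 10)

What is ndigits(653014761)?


ndigits(653014761) = 1 + ndigits(65301476)
ndigits(65301476) = 1 + ndigits(6530147)
ndigits(6530147) = 1 + ndigits(653014)
ndigits(653014) = 1 + ndigits(65301)
ndigits(65301) = 1 + ndigits(6530)
ndigits(6530) = 1 + ndigits(653)
ndigits(653) = 1 + ndigits(65)
ndigits(65) = 1 + ndigits(6)
ndigits(6) = 1  (base case: 6 < 10)
Unwinding: 1 + 1 + 1 + 1 + 1 + 1 + 1 + 1 + 1 = 9

9


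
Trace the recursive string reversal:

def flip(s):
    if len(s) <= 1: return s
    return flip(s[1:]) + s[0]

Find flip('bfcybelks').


flip('bfcybelks') = flip('fcybelks') + 'b'
flip('fcybelks') = flip('cybelks') + 'f'
flip('cybelks') = flip('ybelks') + 'c'
flip('ybelks') = flip('belks') + 'y'
flip('belks') = flip('elks') + 'b'
flip('elks') = flip('lks') + 'e'
flip('lks') = flip('ks') + 'l'
flip('ks') = flip('s') + 'k'
flip('s') = 's'  (base case)
Concatenating: 's' + 'k' + 'l' + 'e' + 'b' + 'y' + 'c' + 'f' + 'b' = 'sklebycfb'

sklebycfb


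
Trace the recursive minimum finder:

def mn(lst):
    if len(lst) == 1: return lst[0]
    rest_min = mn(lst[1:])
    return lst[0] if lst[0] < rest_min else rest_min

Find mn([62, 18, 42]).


mn([62, 18, 42]): compare 62 with mn([18, 42])
mn([18, 42]): compare 18 with mn([42])
mn([42]) = 42  (base case)
Compare 18 with 42 -> 18
Compare 62 with 18 -> 18

18


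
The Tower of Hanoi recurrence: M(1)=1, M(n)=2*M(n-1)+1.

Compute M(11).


M(11) = 2 * M(10) + 1
M(10) = 2 * M(9) + 1
M(9) = 2 * M(8) + 1
M(8) = 2 * M(7) + 1
M(7) = 2 * M(6) + 1
M(6) = 2 * M(5) + 1
M(5) = 2 * M(4) + 1
M(4) = 2 * M(3) + 1
M(3) = 2 * M(2) + 1
M(2) = 2 * M(1) + 1
M(1) = 1  (base case)
M(2) = 2 * 1 + 1 = 3
M(3) = 2 * 3 + 1 = 7
M(4) = 2 * 7 + 1 = 15
M(5) = 2 * 15 + 1 = 31
M(6) = 2 * 31 + 1 = 63
M(7) = 2 * 63 + 1 = 127
M(8) = 2 * 127 + 1 = 255
M(9) = 2 * 255 + 1 = 511
M(10) = 2 * 511 + 1 = 1023
M(11) = 2 * 1023 + 1 = 2047

2047


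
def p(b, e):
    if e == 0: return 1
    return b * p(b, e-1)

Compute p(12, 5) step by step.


p(12, 5)
= 12 * p(12, 4)
= 12 * 12 * p(12, 3)
= 12 * 12 * 12 * p(12, 2)
= 12 * 12 * 12 * 12 * p(12, 1)
= 12 * 12 * 12 * 12 * 12 * p(12, 0)
= 12 * 12 * 12 * 12 * 12 * 1
= 248832

248832


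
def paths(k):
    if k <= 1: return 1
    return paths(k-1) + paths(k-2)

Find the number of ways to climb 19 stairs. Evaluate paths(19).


Building up from base cases:
paths(0) = 1
paths(1) = 1
paths(2) = paths(1) + paths(0) = 1 + 1 = 2
paths(3) = paths(2) + paths(1) = 2 + 1 = 3
paths(4) = paths(3) + paths(2) = 3 + 2 = 5
paths(5) = paths(4) + paths(3) = 5 + 3 = 8
paths(6) = paths(5) + paths(4) = 8 + 5 = 13
paths(7) = paths(6) + paths(5) = 13 + 8 = 21
paths(8) = paths(7) + paths(6) = 21 + 13 = 34
paths(9) = paths(8) + paths(7) = 34 + 21 = 55
paths(10) = paths(9) + paths(8) = 55 + 34 = 89
paths(11) = paths(10) + paths(9) = 89 + 55 = 144
paths(12) = paths(11) + paths(10) = 144 + 89 = 233
paths(13) = paths(12) + paths(11) = 233 + 144 = 377
paths(14) = paths(13) + paths(12) = 377 + 233 = 610
paths(15) = paths(14) + paths(13) = 610 + 377 = 987
paths(16) = paths(15) + paths(14) = 987 + 610 = 1597
paths(17) = paths(16) + paths(15) = 1597 + 987 = 2584
paths(18) = paths(17) + paths(16) = 2584 + 1597 = 4181
paths(19) = paths(18) + paths(17) = 4181 + 2584 = 6765

6765
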